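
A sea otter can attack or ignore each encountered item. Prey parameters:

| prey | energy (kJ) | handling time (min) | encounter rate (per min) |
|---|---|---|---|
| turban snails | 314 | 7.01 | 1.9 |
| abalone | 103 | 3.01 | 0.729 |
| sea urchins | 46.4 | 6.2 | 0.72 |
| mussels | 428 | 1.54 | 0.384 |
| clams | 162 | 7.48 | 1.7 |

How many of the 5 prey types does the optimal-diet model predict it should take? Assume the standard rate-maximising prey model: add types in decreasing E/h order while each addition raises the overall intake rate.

1

Profitabilities (E/h, kJ/min): mussels 278, turban snails 44.8, abalone 34.2, clams 21.7, sea urchins 7.48. Add prey in this order while the next type's profitability exceeds the intake rate on those already taken.
Rate on top 1: 103.3. turban snails: 44.8 < 103.3 → exclude; stop.
Optimal diet: mussels — 1 of 5 types.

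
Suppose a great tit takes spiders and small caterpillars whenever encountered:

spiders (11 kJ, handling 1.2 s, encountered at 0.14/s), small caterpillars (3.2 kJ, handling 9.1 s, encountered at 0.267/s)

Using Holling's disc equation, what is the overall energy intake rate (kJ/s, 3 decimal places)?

0.666 kJ/s

R = (0.14×11 + 0.267×3.2) / (1 + 0.14×1.2 + 0.267×9.1) = 2.394/3.598 = 0.6655 kJ/s.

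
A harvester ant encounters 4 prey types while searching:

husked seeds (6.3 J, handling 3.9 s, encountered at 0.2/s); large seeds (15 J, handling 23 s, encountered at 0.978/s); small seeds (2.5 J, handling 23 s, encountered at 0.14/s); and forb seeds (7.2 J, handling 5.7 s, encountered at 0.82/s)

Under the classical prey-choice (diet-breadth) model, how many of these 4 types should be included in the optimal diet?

Rank by E/h (J/s): husked seeds 1.62, forb seeds 1.26, large seeds 0.652, small seeds 0.109. Include each in turn until the next type's E/h falls below the running intake rate.
Rate on top 1: 0.7079. forb seeds: 1.26 > 0.7079 → include.
Rate on top 2: 1.11. large seeds: 0.652 < 1.11 → exclude; stop.
Optimal diet: husked seeds, forb seeds — 2 of 4 types.

2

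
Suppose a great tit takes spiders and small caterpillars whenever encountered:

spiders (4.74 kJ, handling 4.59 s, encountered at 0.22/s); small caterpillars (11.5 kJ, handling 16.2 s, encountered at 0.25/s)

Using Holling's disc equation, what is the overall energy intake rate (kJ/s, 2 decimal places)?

0.65 kJ/s

R = Σλ_iE_i / (1 + Σλ_ih_i)
Numerator: 0.22×4.74 + 0.25×11.5 = 3.918
Denominator: 1 + 0.22×4.59 + 0.25×16.2 = 6.06
R = 3.918/6.06 = 0.6465 kJ/s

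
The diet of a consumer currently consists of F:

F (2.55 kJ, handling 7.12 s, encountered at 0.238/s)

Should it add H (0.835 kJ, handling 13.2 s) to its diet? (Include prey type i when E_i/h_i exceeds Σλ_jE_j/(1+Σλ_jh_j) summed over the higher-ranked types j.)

No

Current rate: (0.238×2.55)/(1 + 0.238×7.12) = 0.2252 kJ/s.
H: E/h = 0.835/13.2 = 0.06326 kJ/s.
0.06326 < 0.2252, so adding H would lower the average — exclude it.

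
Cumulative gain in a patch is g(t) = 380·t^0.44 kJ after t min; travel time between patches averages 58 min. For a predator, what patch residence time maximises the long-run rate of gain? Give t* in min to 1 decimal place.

45.6 min

By the marginal value theorem, leave when the instantaneous gain rate g'(t) equals the habitat-wide average g(t)/(T + t).
g'(t) = 0.44·380·t^-0.56. Setting 0.44·380·t^-0.56 = 380·t^0.44/(58+t) gives 0.44(58+t) = t, so 0.56·t = 0.44×58.
t* = 0.44×58/0.56 = 45.57 min.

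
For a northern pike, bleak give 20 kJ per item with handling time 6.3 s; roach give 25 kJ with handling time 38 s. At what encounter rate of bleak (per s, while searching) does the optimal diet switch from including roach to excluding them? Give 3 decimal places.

The zero-one rule: include roach iff E₂/h₂ > λE₁/(1+λh₁). Equality gives the switch point.
λE₁h₂ = E₂ + λE₂h₁ ⇒ λ = E₂/(E₁h₂ − E₂h₁) = 25/(760 − 157.5) = 0.04149 per s.

0.041 per s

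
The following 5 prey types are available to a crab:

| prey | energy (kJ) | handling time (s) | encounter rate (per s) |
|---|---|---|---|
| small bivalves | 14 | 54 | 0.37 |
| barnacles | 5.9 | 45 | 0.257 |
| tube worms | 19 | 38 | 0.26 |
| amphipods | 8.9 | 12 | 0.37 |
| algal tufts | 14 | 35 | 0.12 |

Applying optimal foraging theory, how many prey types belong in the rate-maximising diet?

E/h in descending order: amphipods 0.742, tube worms 0.5, algal tufts 0.4, small bivalves 0.259, barnacles 0.131 kJ/s. The optimal diet is the largest prefix of this list for which every included type satisfies E_i/h_i > R on the types above it.
Rate on top 1: 0.6053. tube worms: 0.5 < 0.6053 → exclude; stop.
Optimal diet: amphipods — 1 of 5 types.

1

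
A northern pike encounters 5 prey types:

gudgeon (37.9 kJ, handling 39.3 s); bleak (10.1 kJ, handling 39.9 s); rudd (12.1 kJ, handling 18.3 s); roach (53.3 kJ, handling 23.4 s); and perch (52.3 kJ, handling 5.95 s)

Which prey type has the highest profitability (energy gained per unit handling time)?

In descending order of E/h:
perch: 52.3/5.95 = 8.79 kJ/s
roach: 53.3/23.4 = 2.28 kJ/s
gudgeon: 37.9/39.3 = 0.964 kJ/s
rudd: 12.1/18.3 = 0.661 kJ/s
bleak: 10.1/39.9 = 0.253 kJ/s

perch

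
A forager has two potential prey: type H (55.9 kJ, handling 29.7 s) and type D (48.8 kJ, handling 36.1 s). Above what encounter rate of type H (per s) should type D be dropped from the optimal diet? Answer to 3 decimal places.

Drop type D once their profitability E₂/h₂ falls below the rate achievable on type H alone: E₂/h₂ = λE₁/(1 + λh₁).
Solve for λ: λE₁h₂ = E₂(1 + λh₁) → λ(E₁h₂ − E₂h₁) = E₂ → λ = E₂/(E₁h₂ − E₂h₁).
λ = 48.8/(55.9×36.1 − 48.8×29.7) = 48.8/568.6 = 0.08582 per s.

0.086 per s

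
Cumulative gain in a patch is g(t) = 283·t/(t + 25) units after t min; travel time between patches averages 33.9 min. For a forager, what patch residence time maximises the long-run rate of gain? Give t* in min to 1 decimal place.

Optimal t* satisfies g'(t*) = g(t*)/(T + t*).
g'(t) = 283·25/(t + 25)². Setting 283·25/(t+25)² = 283t/[(t+25)(33.9+t)] gives 25(33.9+t) = t(t+25), so t² = 25×33.9 = 847.5.
t* = √847.5 = 29.11 min.

29.1 min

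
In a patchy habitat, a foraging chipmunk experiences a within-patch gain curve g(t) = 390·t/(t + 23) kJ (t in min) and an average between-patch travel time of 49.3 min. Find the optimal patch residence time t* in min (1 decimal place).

33.7 min

Optimal t* satisfies g'(t*) = g(t*)/(T + t*).
g'(t) = 390·23/(t + 23)². Setting 390·23/(t+23)² = 390t/[(t+23)(49.3+t)] gives 23(49.3+t) = t(t+23), so t² = 23×49.3 = 1134.
t* = √1134 = 33.67 min.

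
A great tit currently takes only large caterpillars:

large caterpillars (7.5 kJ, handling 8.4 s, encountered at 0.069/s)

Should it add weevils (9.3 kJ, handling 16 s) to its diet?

On large caterpillars alone, R = ΣλE/(1+Σλh) = 0.5175/1.58 = 0.3276 kJ/s.
Profitability of weevils: 9.3/16 = 0.5813 kJ/s.
0.5813 > 0.3276, so adding weevils raises the average — include it.

Yes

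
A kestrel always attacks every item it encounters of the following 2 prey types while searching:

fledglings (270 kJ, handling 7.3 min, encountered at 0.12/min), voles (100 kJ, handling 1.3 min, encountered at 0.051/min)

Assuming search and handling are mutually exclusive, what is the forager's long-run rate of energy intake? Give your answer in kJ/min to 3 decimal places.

Energy encountered per unit search time: 0.12×270 + 0.051×100 = 37.5 kJ/min.
Handling time per unit search time: 0.12×7.3 + 0.051×1.3 = 0.9423.
Rate = 37.5/(1 + 0.9423) = 19.31 kJ/min.

19.307 kJ/min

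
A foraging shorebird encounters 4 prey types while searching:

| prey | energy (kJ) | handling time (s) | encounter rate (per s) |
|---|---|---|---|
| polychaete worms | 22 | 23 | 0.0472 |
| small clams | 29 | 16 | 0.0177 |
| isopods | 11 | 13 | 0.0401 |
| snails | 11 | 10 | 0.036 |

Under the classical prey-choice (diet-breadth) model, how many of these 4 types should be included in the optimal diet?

4

Profitabilities (E/h, kJ/s): small clams 1.81, snails 1.1, polychaete worms 0.957, isopods 0.846. Add prey in this order while the next type's profitability exceeds the intake rate on those already taken.
Rate on top 1: 0.4. snails: 1.1 > 0.4 → include.
Rate on top 2: 0.5534. polychaete worms: 0.957 > 0.5534 → include.
Rate on top 3: 0.7138. isopods: 0.846 > 0.7138 → include.
Optimal diet: small clams, snails, polychaete worms, isopods — 4 of 4 types.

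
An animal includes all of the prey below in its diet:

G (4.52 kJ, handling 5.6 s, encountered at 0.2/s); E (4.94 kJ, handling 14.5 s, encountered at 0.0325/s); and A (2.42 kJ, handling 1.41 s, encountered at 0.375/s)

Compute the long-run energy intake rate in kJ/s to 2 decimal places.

0.63 kJ/s

R = Σλ_iE_i / (1 + Σλ_ih_i)
Numerator: 0.2×4.52 + 0.0325×4.94 + 0.375×2.42 = 1.972
Denominator: 1 + 0.2×5.6 + 0.0325×14.5 + 0.375×1.41 = 3.12
R = 1.972/3.12 = 0.6321 kJ/s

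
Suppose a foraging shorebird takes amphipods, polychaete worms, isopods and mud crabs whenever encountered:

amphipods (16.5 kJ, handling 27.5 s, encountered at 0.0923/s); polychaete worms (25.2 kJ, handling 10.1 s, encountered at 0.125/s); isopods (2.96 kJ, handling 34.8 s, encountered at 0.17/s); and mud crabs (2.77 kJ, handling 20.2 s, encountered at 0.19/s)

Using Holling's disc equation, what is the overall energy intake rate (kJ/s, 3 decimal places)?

0.392 kJ/s

R = Σλ_iE_i / (1 + Σλ_ih_i)
Numerator: 0.0923×16.5 + 0.125×25.2 + 0.17×2.96 + 0.19×2.77 = 5.702
Denominator: 1 + 0.0923×27.5 + 0.125×10.1 + 0.17×34.8 + 0.19×20.2 = 14.55
R = 5.702/14.55 = 0.3918 kJ/s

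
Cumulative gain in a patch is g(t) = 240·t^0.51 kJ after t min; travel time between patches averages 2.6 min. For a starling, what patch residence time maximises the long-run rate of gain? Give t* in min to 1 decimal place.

Maximise g(t)/(T+t): set derivative to zero → g'(t)(T+t) = g(t).
g'(t) = 0.51·240·t^-0.49. Setting 0.51·240·t^-0.49 = 240·t^0.51/(2.6+t) gives 0.51(2.6+t) = t, so 0.49·t = 0.51×2.6.
t* = 0.51×2.6/0.49 = 2.706 min.

2.7 min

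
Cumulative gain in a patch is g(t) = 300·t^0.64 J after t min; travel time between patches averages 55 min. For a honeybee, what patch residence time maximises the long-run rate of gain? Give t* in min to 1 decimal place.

97.8 min

Optimal t* satisfies g'(t*) = g(t*)/(T + t*).
g'(t) = 0.64·300·t^-0.36. Setting 0.64·300·t^-0.36 = 300·t^0.64/(55+t) gives 0.64(55+t) = t, so 0.36·t = 0.64×55.
t* = 0.64×55/0.36 = 97.78 min.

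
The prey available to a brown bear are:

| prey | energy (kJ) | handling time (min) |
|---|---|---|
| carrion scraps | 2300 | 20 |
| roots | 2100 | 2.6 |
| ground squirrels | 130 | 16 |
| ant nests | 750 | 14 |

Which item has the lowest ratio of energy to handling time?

ground squirrels

Profitability E/h (kJ/min): carrion scraps = 2300/20 = 115, roots = 2100/2.6 = 808, ground squirrels = 130/16 = 8.12, ant nests = 750/14 = 53.6.
Ranked: roots > carrion scraps > ant nests > ground squirrels.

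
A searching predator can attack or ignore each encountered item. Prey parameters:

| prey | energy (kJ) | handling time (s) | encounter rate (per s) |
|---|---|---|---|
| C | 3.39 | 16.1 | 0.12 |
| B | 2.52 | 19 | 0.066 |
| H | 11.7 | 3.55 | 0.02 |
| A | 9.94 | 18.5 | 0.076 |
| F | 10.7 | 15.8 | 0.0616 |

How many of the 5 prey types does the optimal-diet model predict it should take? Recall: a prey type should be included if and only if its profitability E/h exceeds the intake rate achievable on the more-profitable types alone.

Profitabilities (E/h, kJ/s): H 3.3, F 0.677, A 0.537, C 0.211, B 0.133. Add prey in this order while the next type's profitability exceeds the intake rate on those already taken.
Rate on top 1: 0.2185. F: 0.677 > 0.2185 → include.
Rate on top 2: 0.4369. A: 0.537 > 0.4369 → include.
Rate on top 3: 0.4778. C: 0.211 < 0.4778 → exclude; stop.
Optimal diet: H, F, A — 3 of 5 types.

3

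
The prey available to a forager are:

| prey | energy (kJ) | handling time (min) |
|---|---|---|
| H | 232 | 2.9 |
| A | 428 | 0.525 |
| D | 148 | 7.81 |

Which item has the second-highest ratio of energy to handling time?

H

In descending order of E/h:
A: 428/0.525 = 815 kJ/min
H: 232/2.9 = 80 kJ/min
D: 148/7.81 = 19 kJ/min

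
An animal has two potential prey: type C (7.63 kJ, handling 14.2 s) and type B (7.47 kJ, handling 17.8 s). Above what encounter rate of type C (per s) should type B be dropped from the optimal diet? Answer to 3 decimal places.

0.251 per s

Drop type B once their profitability E₂/h₂ falls below the rate achievable on type C alone: E₂/h₂ = λE₁/(1 + λh₁).
Solve for λ: λE₁h₂ = E₂(1 + λh₁) → λ(E₁h₂ − E₂h₁) = E₂ → λ = E₂/(E₁h₂ − E₂h₁).
λ = 7.47/(7.63×17.8 − 7.47×14.2) = 7.47/29.74 = 0.2512 per s.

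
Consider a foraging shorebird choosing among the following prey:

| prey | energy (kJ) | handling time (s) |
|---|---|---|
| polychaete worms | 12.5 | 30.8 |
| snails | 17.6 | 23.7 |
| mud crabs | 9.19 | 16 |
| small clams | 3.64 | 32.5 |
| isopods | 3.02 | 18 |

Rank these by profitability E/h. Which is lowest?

Profitability E/h (kJ/s): polychaete worms = 12.5/30.8 = 0.406, snails = 17.6/23.7 = 0.743, mud crabs = 9.19/16 = 0.574, small clams = 3.64/32.5 = 0.112, isopods = 3.02/18 = 0.168.
Ranked: snails > mud crabs > polychaete worms > isopods > small clams.

small clams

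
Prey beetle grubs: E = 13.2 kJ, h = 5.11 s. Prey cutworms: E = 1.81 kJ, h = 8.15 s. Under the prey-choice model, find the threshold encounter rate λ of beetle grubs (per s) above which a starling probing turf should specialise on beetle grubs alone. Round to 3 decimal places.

0.018 per s

At the threshold, the rate on beetle grubs alone equals the profitability of cutworms: λ·13.2/(1 + λ·5.11) = 1.81/8.15 = 0.2221.
Rearranging, λ(13.2 − 0.2221×5.11) = 0.2221, so λ = 0.2221/12.07 = 0.01841 per s.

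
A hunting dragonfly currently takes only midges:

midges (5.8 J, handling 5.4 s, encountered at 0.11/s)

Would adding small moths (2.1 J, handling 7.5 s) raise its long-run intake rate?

No

On midges alone, R = ΣλE/(1+Σλh) = 0.638/1.594 = 0.4003 J/s.
small moths: E/h = 2.1/7.5 = 0.28 J/s.
Since 0.28 < R, time spent handling small moths is better spent searching.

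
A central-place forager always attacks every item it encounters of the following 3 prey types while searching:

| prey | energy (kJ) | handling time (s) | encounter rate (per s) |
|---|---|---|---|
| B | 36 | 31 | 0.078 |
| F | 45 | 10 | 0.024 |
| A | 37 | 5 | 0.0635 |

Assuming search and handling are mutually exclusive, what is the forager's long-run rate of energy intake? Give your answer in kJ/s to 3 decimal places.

1.569 kJ/s

R = Σλ_iE_i / (1 + Σλ_ih_i)
Numerator: 0.078×36 + 0.024×45 + 0.0635×37 = 6.237
Denominator: 1 + 0.078×31 + 0.024×10 + 0.0635×5 = 3.976
R = 6.237/3.976 = 1.569 kJ/s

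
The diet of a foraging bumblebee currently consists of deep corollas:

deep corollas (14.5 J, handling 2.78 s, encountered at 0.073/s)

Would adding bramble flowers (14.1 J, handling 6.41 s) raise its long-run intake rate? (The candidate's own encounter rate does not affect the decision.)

Yes

On deep corollas alone, R = ΣλE/(1+Σλh) = 1.058/1.203 = 0.8799 J/s.
bramble flowers: E/h = 14.1/6.41 = 2.2 J/s.
2.2 > 0.8799, so adding bramble flowers raises the average — include it.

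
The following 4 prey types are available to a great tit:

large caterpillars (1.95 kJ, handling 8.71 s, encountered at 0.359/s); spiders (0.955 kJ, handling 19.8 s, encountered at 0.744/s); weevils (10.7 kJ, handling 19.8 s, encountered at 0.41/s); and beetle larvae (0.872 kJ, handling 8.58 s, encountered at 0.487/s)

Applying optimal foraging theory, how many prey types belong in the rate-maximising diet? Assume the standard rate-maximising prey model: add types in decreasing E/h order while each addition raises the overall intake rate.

E/h in descending order: weevils 0.54, large caterpillars 0.224, beetle larvae 0.102, spiders 0.0482 kJ/s. The optimal diet is the largest prefix of this list for which every included type satisfies E_i/h_i > R on the types above it.
Rate on top 1: 0.4811. large caterpillars: 0.224 < 0.4811 → exclude; stop.
Optimal diet: weevils — 1 of 4 types.

1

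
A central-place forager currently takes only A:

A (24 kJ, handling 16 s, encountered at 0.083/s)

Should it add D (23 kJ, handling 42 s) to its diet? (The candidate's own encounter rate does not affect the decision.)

No

On A alone, R = ΣλE/(1+Σλh) = 1.992/2.328 = 0.8557 kJ/s.
D: E/h = 23/42 = 0.5476 kJ/s.
0.5476 < 0.8557, so adding D would lower the average — exclude it.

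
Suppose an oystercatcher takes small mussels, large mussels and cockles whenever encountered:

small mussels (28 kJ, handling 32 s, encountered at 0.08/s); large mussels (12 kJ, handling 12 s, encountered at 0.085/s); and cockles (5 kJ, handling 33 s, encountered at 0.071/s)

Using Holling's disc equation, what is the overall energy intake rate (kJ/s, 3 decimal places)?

Energy encountered per unit search time: 0.08×28 + 0.085×12 + 0.071×5 = 3.615 kJ/s.
Handling time per unit search time: 0.08×32 + 0.085×12 + 0.071×33 = 5.923.
Rate = 3.615/(1 + 5.923) = 0.5222 kJ/s.

0.522 kJ/s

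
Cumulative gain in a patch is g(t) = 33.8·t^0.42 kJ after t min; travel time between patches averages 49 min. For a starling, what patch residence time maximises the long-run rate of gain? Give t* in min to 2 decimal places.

Optimal t* satisfies g'(t*) = g(t*)/(T + t*).
g'(t) = 0.42·33.8·t^-0.58. Setting 0.42·33.8·t^-0.58 = 33.8·t^0.42/(49+t) gives 0.42(49+t) = t, so 0.58·t = 0.42×49.
t* = 0.42×49/0.58 = 35.48 min.

35.48 min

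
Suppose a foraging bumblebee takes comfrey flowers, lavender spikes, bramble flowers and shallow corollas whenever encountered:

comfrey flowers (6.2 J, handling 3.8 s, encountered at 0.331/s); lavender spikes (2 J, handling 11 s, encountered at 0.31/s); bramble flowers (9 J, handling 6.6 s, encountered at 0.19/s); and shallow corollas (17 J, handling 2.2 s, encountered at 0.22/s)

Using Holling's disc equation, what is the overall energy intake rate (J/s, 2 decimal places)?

1.10 J/s

Energy encountered per unit search time: 0.331×6.2 + 0.31×2 + 0.19×9 + 0.22×17 = 8.122 J/s.
Handling time per unit search time: 0.331×3.8 + 0.31×11 + 0.19×6.6 + 0.22×2.2 = 6.406.
Rate = 8.122/(1 + 6.406) = 1.097 J/s.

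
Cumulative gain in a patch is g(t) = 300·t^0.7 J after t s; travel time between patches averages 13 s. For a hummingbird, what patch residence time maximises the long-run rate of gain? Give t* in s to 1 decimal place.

Maximise g(t)/(T+t): set derivative to zero → g'(t)(T+t) = g(t).
g'(t) = 0.7·300·t^-0.3. Setting 0.7·300·t^-0.3 = 300·t^0.7/(13+t) gives 0.7(13+t) = t, so 0.30·t = 0.7×13.
t* = 0.7×13/0.30 = 30.33 s.

30.3 s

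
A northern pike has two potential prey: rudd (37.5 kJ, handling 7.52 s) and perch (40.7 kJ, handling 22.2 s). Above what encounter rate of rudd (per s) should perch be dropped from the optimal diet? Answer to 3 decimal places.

At the threshold, the rate on rudd alone equals the profitability of perch: λ·37.5/(1 + λ·7.52) = 40.7/22.2 = 1.833.
Rearranging, λ(37.5 − 1.833×7.52) = 1.833, so λ = 1.833/23.71 = 0.07731 per s.

0.077 per s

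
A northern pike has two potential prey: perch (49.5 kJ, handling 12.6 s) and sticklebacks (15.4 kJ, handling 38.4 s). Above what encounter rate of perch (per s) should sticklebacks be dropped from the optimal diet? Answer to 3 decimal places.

0.009 per s

At the threshold, the rate on perch alone equals the profitability of sticklebacks: λ·49.5/(1 + λ·12.6) = 15.4/38.4 = 0.401.
Rearranging, λ(49.5 − 0.401×12.6) = 0.401, so λ = 0.401/44.45 = 0.009023 per s.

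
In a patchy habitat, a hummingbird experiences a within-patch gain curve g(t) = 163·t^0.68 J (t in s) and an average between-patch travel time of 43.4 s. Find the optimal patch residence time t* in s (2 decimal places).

92.23 s

By the marginal value theorem, leave when the instantaneous gain rate g'(t) equals the habitat-wide average g(t)/(T + t).
g'(t) = 0.68·163·t^-0.32. Setting 0.68·163·t^-0.32 = 163·t^0.68/(43.4+t) gives 0.68(43.4+t) = t, so 0.32·t = 0.68×43.4.
t* = 0.68×43.4/0.32 = 92.23 s.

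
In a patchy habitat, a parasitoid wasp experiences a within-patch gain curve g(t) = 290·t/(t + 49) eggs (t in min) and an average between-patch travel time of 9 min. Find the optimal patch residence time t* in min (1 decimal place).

21.0 min

By the marginal value theorem, leave when the instantaneous gain rate g'(t) equals the habitat-wide average g(t)/(T + t).
g'(t) = 290·49/(t + 49)². Setting 290·49/(t+49)² = 290t/[(t+49)(9+t)] gives 49(9+t) = t(t+49), so t² = 49×9 = 441.
t* = √441 = 21 min.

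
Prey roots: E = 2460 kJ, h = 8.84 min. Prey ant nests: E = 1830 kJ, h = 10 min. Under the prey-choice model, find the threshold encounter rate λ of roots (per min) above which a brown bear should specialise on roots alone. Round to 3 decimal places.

0.217 per min

Drop ant nests once their profitability E₂/h₂ falls below the rate achievable on roots alone: E₂/h₂ = λE₁/(1 + λh₁).
Solve for λ: λE₁h₂ = E₂(1 + λh₁) → λ(E₁h₂ − E₂h₁) = E₂ → λ = E₂/(E₁h₂ − E₂h₁).
λ = 1830/(2460×10 − 1830×8.84) = 1830/8423 = 0.2173 per min.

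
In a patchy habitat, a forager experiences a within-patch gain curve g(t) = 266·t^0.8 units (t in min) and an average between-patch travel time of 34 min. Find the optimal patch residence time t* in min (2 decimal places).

Optimal t* satisfies g'(t*) = g(t*)/(T + t*).
g'(t) = 0.8·266·t^-0.2. Setting 0.8·266·t^-0.2 = 266·t^0.8/(34+t) gives 0.8(34+t) = t, so 0.20·t = 0.8×34.
t* = 0.8×34/0.20 = 136 min.

136.00 min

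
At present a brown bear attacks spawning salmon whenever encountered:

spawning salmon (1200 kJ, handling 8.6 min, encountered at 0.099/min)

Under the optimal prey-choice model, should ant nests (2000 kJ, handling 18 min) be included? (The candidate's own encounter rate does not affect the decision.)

Current rate: (0.099×1200)/(1 + 0.099×8.6) = 64.17 kJ/min.
Profitability of ant nests: 2000/18 = 111.1 kJ/min.
Since 111.1 > R, including ant nests increases the long-run rate.

Yes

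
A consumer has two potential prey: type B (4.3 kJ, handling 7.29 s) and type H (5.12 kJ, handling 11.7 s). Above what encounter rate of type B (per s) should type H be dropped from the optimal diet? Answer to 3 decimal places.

0.394 per s

The zero-one rule: include type H iff E₂/h₂ > λE₁/(1+λh₁). Equality gives the switch point.
λE₁h₂ = E₂ + λE₂h₁ ⇒ λ = E₂/(E₁h₂ − E₂h₁) = 5.12/(50.31 − 37.32) = 0.3943 per s.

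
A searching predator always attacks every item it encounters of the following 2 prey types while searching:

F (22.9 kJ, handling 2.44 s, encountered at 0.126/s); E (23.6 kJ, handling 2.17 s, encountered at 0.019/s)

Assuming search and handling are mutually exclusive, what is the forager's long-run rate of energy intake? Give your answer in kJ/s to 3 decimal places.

R = (0.126×22.9 + 0.019×23.6) / (1 + 0.126×2.44 + 0.019×2.17) = 3.334/1.349 = 2.472 kJ/s.

2.472 kJ/s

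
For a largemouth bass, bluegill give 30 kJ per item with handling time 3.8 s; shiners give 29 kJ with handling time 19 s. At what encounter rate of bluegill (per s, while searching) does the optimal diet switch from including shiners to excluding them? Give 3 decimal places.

The zero-one rule: include shiners iff E₂/h₂ > λE₁/(1+λh₁). Equality gives the switch point.
λE₁h₂ = E₂ + λE₂h₁ ⇒ λ = E₂/(E₁h₂ − E₂h₁) = 29/(570 − 110.2) = 0.06307 per s.

0.063 per s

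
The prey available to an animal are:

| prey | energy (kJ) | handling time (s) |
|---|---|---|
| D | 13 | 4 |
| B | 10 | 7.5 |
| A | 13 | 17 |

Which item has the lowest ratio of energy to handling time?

Profitability E/h (kJ/s): D = 13/4 = 3.25, B = 10/7.5 = 1.33, A = 13/17 = 0.765.
Ranked: D > B > A.

A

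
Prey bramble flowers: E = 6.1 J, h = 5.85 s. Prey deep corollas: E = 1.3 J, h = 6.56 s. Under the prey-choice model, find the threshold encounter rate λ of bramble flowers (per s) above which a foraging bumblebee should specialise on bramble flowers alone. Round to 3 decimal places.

At the threshold, the rate on bramble flowers alone equals the profitability of deep corollas: λ·6.1/(1 + λ·5.85) = 1.3/6.56 = 0.1982.
Rearranging, λ(6.1 − 0.1982×5.85) = 0.1982, so λ = 0.1982/4.941 = 0.04011 per s.

0.040 per s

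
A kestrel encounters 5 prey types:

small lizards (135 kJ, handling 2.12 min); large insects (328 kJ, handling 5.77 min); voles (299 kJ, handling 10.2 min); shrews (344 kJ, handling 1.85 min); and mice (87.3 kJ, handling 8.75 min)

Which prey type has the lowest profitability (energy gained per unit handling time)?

mice

Profitability E/h (kJ/min): small lizards = 135/2.12 = 63.7, large insects = 328/5.77 = 56.8, voles = 299/10.2 = 29.3, shrews = 344/1.85 = 186, mice = 87.3/8.75 = 9.98.
Ranked: shrews > small lizards > large insects > voles > mice.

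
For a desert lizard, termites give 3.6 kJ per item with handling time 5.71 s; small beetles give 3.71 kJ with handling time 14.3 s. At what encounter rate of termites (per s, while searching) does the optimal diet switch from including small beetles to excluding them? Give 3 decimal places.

The zero-one rule: include small beetles iff E₂/h₂ > λE₁/(1+λh₁). Equality gives the switch point.
λE₁h₂ = E₂ + λE₂h₁ ⇒ λ = E₂/(E₁h₂ − E₂h₁) = 3.71/(51.48 − 21.18) = 0.1225 per s.

0.122 per s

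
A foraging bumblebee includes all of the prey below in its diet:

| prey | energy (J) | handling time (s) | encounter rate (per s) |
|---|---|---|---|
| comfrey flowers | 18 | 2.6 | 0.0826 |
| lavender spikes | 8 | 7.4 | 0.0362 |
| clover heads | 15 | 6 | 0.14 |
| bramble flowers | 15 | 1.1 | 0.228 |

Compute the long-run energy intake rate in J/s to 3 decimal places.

2.835 J/s

R = (0.0826×18 + 0.0362×8 + 0.14×15 + 0.228×15) / (1 + 0.0826×2.6 + 0.0362×7.4 + 0.14×6 + 0.228×1.1) = 7.296/2.573 = 2.835 J/s.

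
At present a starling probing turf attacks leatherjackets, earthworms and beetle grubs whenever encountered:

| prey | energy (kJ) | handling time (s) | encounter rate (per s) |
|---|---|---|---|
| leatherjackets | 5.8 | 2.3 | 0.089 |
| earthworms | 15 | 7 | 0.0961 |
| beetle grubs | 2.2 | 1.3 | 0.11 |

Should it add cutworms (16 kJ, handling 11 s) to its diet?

Current rate: (0.089×5.8 + 0.0961×15 + 0.11×2.2)/(1 + 0.089×2.3 + 0.0961×7 + 0.11×1.3) = 1.089 kJ/s.
Profitability of cutworms: 16/11 = 1.455 kJ/s.
Since 1.455 > R, including cutworms increases the long-run rate.

Yes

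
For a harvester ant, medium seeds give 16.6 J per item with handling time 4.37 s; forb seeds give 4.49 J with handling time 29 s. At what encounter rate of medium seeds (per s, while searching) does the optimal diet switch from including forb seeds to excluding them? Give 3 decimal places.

0.010 per s

Drop forb seeds once their profitability E₂/h₂ falls below the rate achievable on medium seeds alone: E₂/h₂ = λE₁/(1 + λh₁).
Solve for λ: λE₁h₂ = E₂(1 + λh₁) → λ(E₁h₂ − E₂h₁) = E₂ → λ = E₂/(E₁h₂ − E₂h₁).
λ = 4.49/(16.6×29 − 4.49×4.37) = 4.49/461.8 = 0.009723 per s.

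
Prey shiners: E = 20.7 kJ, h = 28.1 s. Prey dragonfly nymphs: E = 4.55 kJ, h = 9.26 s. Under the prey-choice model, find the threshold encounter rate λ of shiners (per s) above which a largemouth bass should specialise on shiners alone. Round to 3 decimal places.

The zero-one rule: include dragonfly nymphs iff E₂/h₂ > λE₁/(1+λh₁). Equality gives the switch point.
λE₁h₂ = E₂ + λE₂h₁ ⇒ λ = E₂/(E₁h₂ − E₂h₁) = 4.55/(191.7 − 127.9) = 0.07129 per s.

0.071 per s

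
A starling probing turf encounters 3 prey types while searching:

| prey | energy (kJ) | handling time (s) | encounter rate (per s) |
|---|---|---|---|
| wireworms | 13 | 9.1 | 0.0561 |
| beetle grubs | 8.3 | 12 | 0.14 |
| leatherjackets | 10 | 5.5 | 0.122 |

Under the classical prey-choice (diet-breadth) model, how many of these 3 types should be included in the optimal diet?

Rank by E/h (kJ/s): leatherjackets 1.82, wireworms 1.43, beetle grubs 0.692. Include each in turn until the next type's E/h falls below the running intake rate.
Rate on top 1: 0.7301. wireworms: 1.43 > 0.7301 → include.
Rate on top 2: 0.8936. beetle grubs: 0.692 < 0.8936 → exclude; stop.
Optimal diet: leatherjackets, wireworms — 2 of 3 types.

2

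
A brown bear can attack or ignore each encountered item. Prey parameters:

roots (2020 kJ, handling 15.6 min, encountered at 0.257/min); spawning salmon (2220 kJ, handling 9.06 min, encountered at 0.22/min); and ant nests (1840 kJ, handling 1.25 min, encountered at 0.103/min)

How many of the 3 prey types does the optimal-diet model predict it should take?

2

E/h in descending order: ant nests 1.47e+03, spawning salmon 245, roots 129 kJ/min. The optimal diet is the largest prefix of this list for which every included type satisfies E_i/h_i > R on the types above it.
Rate on top 1: 167.9. spawning salmon: 245 > 167.9 → include.
Rate on top 2: 217.1. roots: 129 < 217.1 → exclude; stop.
Optimal diet: ant nests, spawning salmon — 2 of 3 types.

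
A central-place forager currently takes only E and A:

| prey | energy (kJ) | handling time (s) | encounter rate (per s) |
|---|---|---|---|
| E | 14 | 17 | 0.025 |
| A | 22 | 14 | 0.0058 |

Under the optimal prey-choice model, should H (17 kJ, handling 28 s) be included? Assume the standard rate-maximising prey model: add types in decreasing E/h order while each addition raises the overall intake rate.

Intake rate on the current diet: R = (0.025×14 + 0.0058×22) / (1 + 0.025×17 + 0.0058×14) = 0.4776/1.506 = 0.3171 kJ/s.
Profitability of H: 17/28 = 0.6071 kJ/s.
Since 0.6071 > R, including H increases the long-run rate.

Yes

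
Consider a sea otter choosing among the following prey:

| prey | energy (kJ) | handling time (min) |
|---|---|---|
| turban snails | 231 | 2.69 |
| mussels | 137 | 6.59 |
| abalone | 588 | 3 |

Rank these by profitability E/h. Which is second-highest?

turban snails

In descending order of E/h:
abalone: 588/3 = 196 kJ/min
turban snails: 231/2.69 = 85.9 kJ/min
mussels: 137/6.59 = 20.8 kJ/min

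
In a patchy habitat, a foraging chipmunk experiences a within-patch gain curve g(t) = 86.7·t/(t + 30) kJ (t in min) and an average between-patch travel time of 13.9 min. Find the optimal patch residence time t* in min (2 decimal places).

By the marginal value theorem, leave when the instantaneous gain rate g'(t) equals the habitat-wide average g(t)/(T + t).
g'(t) = 86.7·30/(t + 30)². Setting 86.7·30/(t+30)² = 86.7t/[(t+30)(13.9+t)] gives 30(13.9+t) = t(t+30), so t² = 30×13.9 = 417.
t* = √417 = 20.42 min.

20.42 min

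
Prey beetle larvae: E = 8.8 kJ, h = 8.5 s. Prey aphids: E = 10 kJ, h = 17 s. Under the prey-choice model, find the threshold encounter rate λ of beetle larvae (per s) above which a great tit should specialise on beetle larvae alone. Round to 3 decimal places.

The zero-one rule: include aphids iff E₂/h₂ > λE₁/(1+λh₁). Equality gives the switch point.
λE₁h₂ = E₂ + λE₂h₁ ⇒ λ = E₂/(E₁h₂ − E₂h₁) = 10/(149.6 − 85) = 0.1548 per s.

0.155 per s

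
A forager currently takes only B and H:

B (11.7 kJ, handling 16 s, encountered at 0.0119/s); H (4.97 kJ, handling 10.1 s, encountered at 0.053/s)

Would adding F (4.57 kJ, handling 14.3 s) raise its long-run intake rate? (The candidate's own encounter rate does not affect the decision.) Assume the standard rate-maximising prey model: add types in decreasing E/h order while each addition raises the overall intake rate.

Yes

Current rate: (0.0119×11.7 + 0.053×4.97)/(1 + 0.0119×16 + 0.053×10.1) = 0.2333 kJ/s.
Profitability of F: 4.57/14.3 = 0.3196 kJ/s.
Since 0.3196 > R, including F increases the long-run rate.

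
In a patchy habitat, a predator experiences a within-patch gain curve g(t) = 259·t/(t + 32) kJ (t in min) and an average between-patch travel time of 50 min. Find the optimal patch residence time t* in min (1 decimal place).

40.0 min

Maximise g(t)/(T+t): set derivative to zero → g'(t)(T+t) = g(t).
g'(t) = 259·32/(t + 32)². Setting 259·32/(t+32)² = 259t/[(t+32)(50+t)] gives 32(50+t) = t(t+32), so t² = 32×50 = 1600.
t* = √1600 = 40 min.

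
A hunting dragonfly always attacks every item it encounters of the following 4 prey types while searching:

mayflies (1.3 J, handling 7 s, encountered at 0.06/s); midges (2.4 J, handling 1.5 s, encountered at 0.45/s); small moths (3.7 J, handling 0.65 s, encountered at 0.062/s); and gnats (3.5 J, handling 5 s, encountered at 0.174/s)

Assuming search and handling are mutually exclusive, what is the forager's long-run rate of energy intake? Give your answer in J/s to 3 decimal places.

0.664 J/s

Energy encountered per unit search time: 0.06×1.3 + 0.45×2.4 + 0.062×3.7 + 0.174×3.5 = 1.996 J/s.
Handling time per unit search time: 0.06×7 + 0.45×1.5 + 0.062×0.65 + 0.174×5 = 2.005.
Rate = 1.996/(1 + 2.005) = 0.6643 J/s.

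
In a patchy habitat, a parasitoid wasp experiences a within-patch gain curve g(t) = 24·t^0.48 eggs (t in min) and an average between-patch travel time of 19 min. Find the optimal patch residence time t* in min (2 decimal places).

Optimal t* satisfies g'(t*) = g(t*)/(T + t*).
g'(t) = 0.48·24·t^-0.52. Setting 0.48·24·t^-0.52 = 24·t^0.48/(19+t) gives 0.48(19+t) = t, so 0.52·t = 0.48×19.
t* = 0.48×19/0.52 = 17.54 min.

17.54 min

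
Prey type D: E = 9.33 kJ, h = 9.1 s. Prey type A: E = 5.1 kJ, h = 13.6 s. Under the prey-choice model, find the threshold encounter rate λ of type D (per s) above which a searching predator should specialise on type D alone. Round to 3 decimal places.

At the threshold, the rate on type D alone equals the profitability of type A: λ·9.33/(1 + λ·9.1) = 5.1/13.6 = 0.375.
Rearranging, λ(9.33 − 0.375×9.1) = 0.375, so λ = 0.375/5.918 = 0.06337 per s.

0.063 per s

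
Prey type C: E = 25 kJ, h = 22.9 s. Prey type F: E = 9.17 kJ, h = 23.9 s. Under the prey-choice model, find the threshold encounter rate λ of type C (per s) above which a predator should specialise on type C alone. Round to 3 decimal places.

0.024 per s

The zero-one rule: include type F iff E₂/h₂ > λE₁/(1+λh₁). Equality gives the switch point.
λE₁h₂ = E₂ + λE₂h₁ ⇒ λ = E₂/(E₁h₂ − E₂h₁) = 9.17/(597.5 − 210) = 0.02366 per s.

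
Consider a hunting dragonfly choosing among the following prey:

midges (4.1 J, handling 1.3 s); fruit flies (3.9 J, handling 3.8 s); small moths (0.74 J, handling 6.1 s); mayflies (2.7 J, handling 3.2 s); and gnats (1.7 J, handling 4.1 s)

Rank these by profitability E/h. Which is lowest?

In descending order of E/h:
midges: 4.1/1.3 = 3.15 J/s
fruit flies: 3.9/3.8 = 1.03 J/s
mayflies: 2.7/3.2 = 0.844 J/s
gnats: 1.7/4.1 = 0.415 J/s
small moths: 0.74/6.1 = 0.121 J/s

small moths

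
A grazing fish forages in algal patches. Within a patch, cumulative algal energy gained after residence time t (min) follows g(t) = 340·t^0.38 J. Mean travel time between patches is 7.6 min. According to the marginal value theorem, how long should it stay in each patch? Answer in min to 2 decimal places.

4.66 min

Optimal t* satisfies g'(t*) = g(t*)/(T + t*).
g'(t) = 0.38·340·t^-0.62. Setting 0.38·340·t^-0.62 = 340·t^0.38/(7.6+t) gives 0.38(7.6+t) = t, so 0.62·t = 0.38×7.6.
t* = 0.38×7.6/0.62 = 4.658 min.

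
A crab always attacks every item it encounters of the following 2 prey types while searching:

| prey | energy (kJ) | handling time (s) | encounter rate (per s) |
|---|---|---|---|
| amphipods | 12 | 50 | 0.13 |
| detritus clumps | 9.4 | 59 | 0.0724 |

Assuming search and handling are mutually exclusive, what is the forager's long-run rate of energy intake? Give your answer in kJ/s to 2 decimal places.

R = Σλ_iE_i / (1 + Σλ_ih_i)
Numerator: 0.13×12 + 0.0724×9.4 = 2.241
Denominator: 1 + 0.13×50 + 0.0724×59 = 11.77
R = 2.241/11.77 = 0.1903 kJ/s

0.19 kJ/s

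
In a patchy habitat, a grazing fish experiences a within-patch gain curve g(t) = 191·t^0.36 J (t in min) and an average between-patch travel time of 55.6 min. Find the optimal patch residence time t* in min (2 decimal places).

31.27 min

Optimal t* satisfies g'(t*) = g(t*)/(T + t*).
g'(t) = 0.36·191·t^-0.64. Setting 0.36·191·t^-0.64 = 191·t^0.36/(55.6+t) gives 0.36(55.6+t) = t, so 0.64·t = 0.36×55.6.
t* = 0.36×55.6/0.64 = 31.27 min.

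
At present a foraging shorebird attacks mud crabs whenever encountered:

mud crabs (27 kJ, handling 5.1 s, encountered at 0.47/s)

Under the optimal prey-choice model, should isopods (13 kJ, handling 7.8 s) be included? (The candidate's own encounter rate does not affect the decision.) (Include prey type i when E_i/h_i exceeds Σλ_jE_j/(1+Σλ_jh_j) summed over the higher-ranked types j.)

No

Intake rate on the current diet: R = (0.47×27) / (1 + 0.47×5.1) = 12.69/3.397 = 3.736 kJ/s.
Profitability of isopods: 13/7.8 = 1.667 kJ/s.
1.667 < 3.736, so adding isopods would lower the average — exclude it.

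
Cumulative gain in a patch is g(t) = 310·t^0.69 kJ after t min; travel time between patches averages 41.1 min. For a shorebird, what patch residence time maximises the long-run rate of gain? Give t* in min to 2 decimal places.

Optimal t* satisfies g'(t*) = g(t*)/(T + t*).
g'(t) = 0.69·310·t^-0.31. Setting 0.69·310·t^-0.31 = 310·t^0.69/(41.1+t) gives 0.69(41.1+t) = t, so 0.31·t = 0.69×41.1.
t* = 0.69×41.1/0.31 = 91.48 min.

91.48 min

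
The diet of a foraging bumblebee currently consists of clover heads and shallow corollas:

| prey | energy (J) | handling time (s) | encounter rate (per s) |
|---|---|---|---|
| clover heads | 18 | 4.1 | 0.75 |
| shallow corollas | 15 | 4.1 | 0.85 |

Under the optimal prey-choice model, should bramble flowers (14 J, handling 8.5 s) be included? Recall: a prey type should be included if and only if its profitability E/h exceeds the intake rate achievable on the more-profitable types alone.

On clover heads and shallow corollas alone, R = ΣλE/(1+Σλh) = 26.25/7.56 = 3.472 J/s.
bramble flowers: E/h = 14/8.5 = 1.647 J/s.
1.647 < 3.472, so adding bramble flowers would lower the average — exclude it.

No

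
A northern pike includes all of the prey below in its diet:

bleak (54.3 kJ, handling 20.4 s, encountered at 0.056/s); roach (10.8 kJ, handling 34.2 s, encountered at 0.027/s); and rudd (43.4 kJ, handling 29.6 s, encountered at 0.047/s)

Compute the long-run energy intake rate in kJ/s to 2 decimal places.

1.21 kJ/s

R = Σλ_iE_i / (1 + Σλ_ih_i)
Numerator: 0.056×54.3 + 0.027×10.8 + 0.047×43.4 = 5.372
Denominator: 1 + 0.056×20.4 + 0.027×34.2 + 0.047×29.6 = 4.457
R = 5.372/4.457 = 1.205 kJ/s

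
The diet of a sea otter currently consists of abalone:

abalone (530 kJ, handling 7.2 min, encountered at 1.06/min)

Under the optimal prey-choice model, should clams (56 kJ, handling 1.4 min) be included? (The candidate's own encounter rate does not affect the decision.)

Intake rate on the current diet: R = (1.06×530) / (1 + 1.06×7.2) = 561.8/8.632 = 65.08 kJ/min.
clams: E/h = 56/1.4 = 40 kJ/min.
Since 40 < R, time spent handling clams is better spent searching.

No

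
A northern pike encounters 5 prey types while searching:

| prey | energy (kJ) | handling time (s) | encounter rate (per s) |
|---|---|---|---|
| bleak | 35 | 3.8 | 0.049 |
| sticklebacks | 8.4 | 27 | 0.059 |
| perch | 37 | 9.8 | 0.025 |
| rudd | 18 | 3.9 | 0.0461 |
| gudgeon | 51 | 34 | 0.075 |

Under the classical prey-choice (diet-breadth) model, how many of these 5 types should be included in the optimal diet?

Profitabilities (E/h, kJ/s): bleak 9.21, rudd 4.62, perch 3.78, gudgeon 1.5, sticklebacks 0.311. Add prey in this order while the next type's profitability exceeds the intake rate on those already taken.
Rate on top 1: 1.446. rudd: 4.62 > 1.446 → include.
Rate on top 2: 1.863. perch: 3.78 > 1.863 → include.
Rate on top 3: 2.154. gudgeon: 1.5 < 2.154 → exclude; stop.
Optimal diet: bleak, rudd, perch — 3 of 5 types.

3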